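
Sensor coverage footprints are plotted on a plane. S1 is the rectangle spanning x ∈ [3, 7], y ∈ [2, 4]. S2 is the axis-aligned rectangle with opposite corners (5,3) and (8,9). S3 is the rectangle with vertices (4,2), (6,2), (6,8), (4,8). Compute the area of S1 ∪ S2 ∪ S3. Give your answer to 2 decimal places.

28.00

By inclusion–exclusion:
Individual areas: |S1| = 8, |S2| = 18, |S3| = 12.
|S1∩S2|: x∈[5,7], y∈[3,4] → 2·1 = 2.
|S1∩S3|: x∈[4,6], y∈[2,4] → 2·2 = 4.
|S2∩S3|: x∈[5,6], y∈[3,8] → 1·5 = 5.
|S1∩S2∩S3| = 1.
|S1 ∪ S2 ∪ S3| = 38 − 11 + 1 = 28.00.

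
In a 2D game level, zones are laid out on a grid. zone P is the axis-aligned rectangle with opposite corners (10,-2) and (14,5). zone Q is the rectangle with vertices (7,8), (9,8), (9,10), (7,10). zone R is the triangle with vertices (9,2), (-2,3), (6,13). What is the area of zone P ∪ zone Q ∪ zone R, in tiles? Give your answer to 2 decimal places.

By inclusion–exclusion:
Individual areas: |zone P| = 28, |zone Q| = 4, |zone R| = 59.
|zone P∩zone Q| = 0 (no overlap).
|zone P∩zone R| = 0.
|zone Q∩zone R| = 0.2424.
|zone P∩zone Q∩zone R| = 0.
|zone P ∪ zone Q ∪ zone R| = 91 − 0.2424 + 0 = 90.76.

90.76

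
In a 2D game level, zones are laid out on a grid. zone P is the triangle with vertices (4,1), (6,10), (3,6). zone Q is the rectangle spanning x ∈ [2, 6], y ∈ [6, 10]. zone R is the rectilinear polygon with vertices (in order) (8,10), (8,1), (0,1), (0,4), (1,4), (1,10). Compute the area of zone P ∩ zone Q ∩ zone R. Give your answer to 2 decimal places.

The intersection is the polygon with vertices (3,6), (6,10), (5.111,6).
By the shoelace formula its area is 4.22.

4.22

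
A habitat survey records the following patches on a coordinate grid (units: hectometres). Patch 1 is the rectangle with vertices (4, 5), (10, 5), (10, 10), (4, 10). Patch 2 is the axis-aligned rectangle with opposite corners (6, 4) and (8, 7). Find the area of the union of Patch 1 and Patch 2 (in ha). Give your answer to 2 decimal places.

32.00

By inclusion–exclusion:
Individual areas: |Patch 1| = 30, |Patch 2| = 6.
|Patch 1∩Patch 2|: x∈[6,8], y∈[5,7] → 2·2 = 4.
|Patch 1 ∪ Patch 2| = 36 − 4 = 32.00.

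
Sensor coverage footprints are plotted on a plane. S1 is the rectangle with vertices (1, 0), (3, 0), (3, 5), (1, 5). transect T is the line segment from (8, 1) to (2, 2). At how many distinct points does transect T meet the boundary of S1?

1

The segment meets the boundary at (3,1.833).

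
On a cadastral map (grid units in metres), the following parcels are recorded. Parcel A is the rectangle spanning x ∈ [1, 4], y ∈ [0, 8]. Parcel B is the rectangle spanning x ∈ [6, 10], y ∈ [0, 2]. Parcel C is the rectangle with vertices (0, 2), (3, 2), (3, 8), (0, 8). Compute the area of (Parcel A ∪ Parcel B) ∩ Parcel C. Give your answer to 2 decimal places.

12.00

The region (Parcel A ∪ Parcel B) ∩ Parcel C is the polygon with vertices (3,8), (3,2), (1,2), (1,8).
By the shoelace formula its area is 12.00.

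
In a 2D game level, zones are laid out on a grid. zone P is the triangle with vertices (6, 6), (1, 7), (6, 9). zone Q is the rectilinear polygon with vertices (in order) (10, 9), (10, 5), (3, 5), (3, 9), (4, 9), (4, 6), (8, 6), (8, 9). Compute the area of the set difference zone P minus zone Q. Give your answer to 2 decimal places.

6.00

|zone P| = 7.5, |zone P∩zone Q| = 1.5.
|zone P ∖ zone Q| = |zone P| − |zone P∩zone Q| = 7.5 − 1.5 = 6.00.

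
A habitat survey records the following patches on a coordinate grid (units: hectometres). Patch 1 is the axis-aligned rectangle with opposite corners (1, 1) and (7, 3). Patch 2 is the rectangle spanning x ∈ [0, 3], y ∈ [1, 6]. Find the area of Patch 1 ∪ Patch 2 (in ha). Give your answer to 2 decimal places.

23.00

By inclusion–exclusion:
Individual areas: |Patch 1| = 12, |Patch 2| = 15.
|Patch 1∩Patch 2|: x∈[1,3], y∈[1,3] → 2·2 = 4.
|Patch 1 ∪ Patch 2| = 27 − 4 = 23.00.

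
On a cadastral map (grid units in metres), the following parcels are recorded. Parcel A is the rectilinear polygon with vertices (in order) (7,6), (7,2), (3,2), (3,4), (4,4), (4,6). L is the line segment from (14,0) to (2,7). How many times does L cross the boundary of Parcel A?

The segment meets the boundary at (4,5.833), (7,4.083).

2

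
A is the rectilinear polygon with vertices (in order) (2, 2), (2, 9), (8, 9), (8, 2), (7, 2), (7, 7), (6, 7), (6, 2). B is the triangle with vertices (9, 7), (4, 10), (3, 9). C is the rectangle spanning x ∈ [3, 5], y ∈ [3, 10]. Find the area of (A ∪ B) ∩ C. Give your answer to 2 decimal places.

The region (A ∪ B) ∩ C is the polygon with vertices (4,10), (5,9.4), (5,3), (3,3), (3,9).
By the shoelace formula its area is 13.20.

13.20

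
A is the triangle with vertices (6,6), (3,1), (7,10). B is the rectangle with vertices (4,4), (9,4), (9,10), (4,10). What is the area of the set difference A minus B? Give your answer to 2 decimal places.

|A| = 3.5, |A∩B| = 2.8.
|A ∖ B| = |A| − |A∩B| = 3.5 − 2.8 = 0.70.

0.70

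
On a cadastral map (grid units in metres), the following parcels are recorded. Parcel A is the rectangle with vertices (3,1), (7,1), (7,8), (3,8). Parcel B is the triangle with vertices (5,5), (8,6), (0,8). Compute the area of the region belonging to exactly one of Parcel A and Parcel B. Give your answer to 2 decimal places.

24.73

|Parcel A| = 28, |Parcel B| = 7, |Parcel A∩Parcel B| = 5.1333.
|Parcel A △ Parcel B| = |Parcel A| + |Parcel B| − 2·|Parcel A∩Parcel B| = 28 + 7 − 10.2667 = 24.73.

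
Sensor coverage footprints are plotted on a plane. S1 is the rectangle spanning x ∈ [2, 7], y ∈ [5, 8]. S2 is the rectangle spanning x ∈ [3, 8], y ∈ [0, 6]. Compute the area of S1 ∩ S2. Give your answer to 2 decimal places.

4.00

|S1∩S2|: x∈[3,7], y∈[5,6] → 4·1 = 4.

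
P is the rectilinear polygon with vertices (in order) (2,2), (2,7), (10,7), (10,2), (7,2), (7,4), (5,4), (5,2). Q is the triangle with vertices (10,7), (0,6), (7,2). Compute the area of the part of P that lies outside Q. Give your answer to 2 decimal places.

16.70

|P| = 36, |P∩Q| = 19.3.
|P ∖ Q| = |P| − |P∩Q| = 36 − 19.3 = 16.70.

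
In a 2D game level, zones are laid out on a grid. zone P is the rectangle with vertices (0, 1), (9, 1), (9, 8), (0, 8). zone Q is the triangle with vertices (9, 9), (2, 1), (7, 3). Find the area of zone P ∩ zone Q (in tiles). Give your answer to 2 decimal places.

The intersection is the polygon with vertices (8.667,8), (7,3), (2,1), (8.125,8).
By the shoelace formula its area is 12.73.

12.73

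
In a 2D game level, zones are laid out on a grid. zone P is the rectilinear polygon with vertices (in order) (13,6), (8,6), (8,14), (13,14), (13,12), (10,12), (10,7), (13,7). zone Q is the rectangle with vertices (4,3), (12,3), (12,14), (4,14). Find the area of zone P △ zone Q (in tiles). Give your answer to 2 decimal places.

69.00

|zone P| = 25, |zone Q| = 88, |zone P∩zone Q| = 22.
|zone P △ zone Q| = |zone P| + |zone Q| − 2·|zone P∩zone Q| = 25 + 88 − 44 = 69.00.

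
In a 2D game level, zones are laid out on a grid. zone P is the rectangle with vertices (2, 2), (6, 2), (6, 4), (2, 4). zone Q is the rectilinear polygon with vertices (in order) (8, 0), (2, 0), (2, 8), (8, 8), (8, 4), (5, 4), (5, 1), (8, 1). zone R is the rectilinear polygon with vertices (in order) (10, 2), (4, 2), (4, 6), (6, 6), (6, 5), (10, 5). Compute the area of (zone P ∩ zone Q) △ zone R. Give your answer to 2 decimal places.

22.00

|zone P ∩ zone Q| = 6.
|(zone P ∩ zone Q) ∩ zone R| = 2.
|(zone P ∩ zone Q) △ zone R| = 6 + 20 − 4 = 22.00.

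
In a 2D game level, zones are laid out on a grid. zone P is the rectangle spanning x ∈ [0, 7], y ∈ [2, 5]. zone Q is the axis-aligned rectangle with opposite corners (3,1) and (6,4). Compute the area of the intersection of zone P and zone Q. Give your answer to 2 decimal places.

|zone P∩zone Q|: x∈[3,6], y∈[2,4] → 3·2 = 6.

6.00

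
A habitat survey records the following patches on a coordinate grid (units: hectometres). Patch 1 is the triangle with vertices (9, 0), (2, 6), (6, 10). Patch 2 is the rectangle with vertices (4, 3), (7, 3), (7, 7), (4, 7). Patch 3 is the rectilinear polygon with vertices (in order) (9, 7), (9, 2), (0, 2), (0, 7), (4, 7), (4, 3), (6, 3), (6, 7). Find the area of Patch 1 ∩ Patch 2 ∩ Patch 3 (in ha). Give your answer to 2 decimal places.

3.98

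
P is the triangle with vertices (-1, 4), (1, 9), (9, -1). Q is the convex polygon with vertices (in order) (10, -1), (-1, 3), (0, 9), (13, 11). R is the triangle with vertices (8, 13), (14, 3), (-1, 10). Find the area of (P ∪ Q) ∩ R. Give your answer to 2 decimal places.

The region (P ∪ Q) ∩ R is the polygon with vertices (9.521,10.465), (11.882,6.529), (11.313,4.254), (0.86,9.132).
By the shoelace formula its area is 31.90.

31.90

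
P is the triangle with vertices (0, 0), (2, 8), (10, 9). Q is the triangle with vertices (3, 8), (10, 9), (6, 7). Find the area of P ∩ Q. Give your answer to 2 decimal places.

5.00

The intersection is the polygon with vertices (10,9), (6,7), (3,8).
By the shoelace formula its area is 5.00.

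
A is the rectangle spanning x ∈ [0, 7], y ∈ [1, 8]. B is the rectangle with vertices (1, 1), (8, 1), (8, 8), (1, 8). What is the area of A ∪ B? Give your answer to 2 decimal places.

By inclusion–exclusion:
Individual areas: |A| = 49, |B| = 49.
|A∩B|: x∈[1,7], y∈[1,8] → 6·7 = 42.
|A ∪ B| = 98 − 42 = 56.00.

56.00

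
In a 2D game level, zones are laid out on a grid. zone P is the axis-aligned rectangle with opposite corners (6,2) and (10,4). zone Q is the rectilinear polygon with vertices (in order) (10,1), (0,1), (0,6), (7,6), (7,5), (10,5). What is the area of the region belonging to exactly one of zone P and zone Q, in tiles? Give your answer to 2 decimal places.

39.00

|zone P| = 8, |zone Q| = 47, |zone P∩zone Q| = 8.
|zone P △ zone Q| = |zone P| + |zone Q| − 2·|zone P∩zone Q| = 8 + 47 − 16 = 39.00.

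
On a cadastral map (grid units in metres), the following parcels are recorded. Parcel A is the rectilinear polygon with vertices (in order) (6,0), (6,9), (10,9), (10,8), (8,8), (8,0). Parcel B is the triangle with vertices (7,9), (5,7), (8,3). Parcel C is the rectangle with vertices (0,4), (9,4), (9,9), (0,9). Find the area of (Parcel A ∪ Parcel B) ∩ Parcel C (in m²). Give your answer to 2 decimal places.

|Parcel A ∪ Parcel B| = 21.1667.
|(Parcel A ∪ Parcel B) ∩ Parcel C| = 12.17.

12.17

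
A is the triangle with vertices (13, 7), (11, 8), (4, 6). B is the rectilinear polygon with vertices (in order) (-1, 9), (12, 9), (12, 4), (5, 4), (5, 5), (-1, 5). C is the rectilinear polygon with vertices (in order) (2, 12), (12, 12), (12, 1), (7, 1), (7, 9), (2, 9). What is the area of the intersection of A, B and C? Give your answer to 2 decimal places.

4.41

The intersection is the polygon with vertices (11,8), (12,7.5), (12,6.889), (7,6.333), (7,6.857).
By the shoelace formula its area is 4.41.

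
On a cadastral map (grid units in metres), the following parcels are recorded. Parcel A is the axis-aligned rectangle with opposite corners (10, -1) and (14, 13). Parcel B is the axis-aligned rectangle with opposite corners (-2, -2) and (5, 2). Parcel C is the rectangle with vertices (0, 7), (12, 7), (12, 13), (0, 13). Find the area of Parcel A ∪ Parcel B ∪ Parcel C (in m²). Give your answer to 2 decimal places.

By inclusion–exclusion:
Individual areas: |Parcel A| = 56, |Parcel B| = 28, |Parcel C| = 72.
|Parcel A∩Parcel B| = 0 (no overlap).
|Parcel A∩Parcel C|: x∈[10,12], y∈[7,13] → 2·6 = 12.
|Parcel B∩Parcel C| = 0 (no overlap).
|Parcel A∩Parcel B∩Parcel C| = 0.
|Parcel A ∪ Parcel B ∪ Parcel C| = 156 − 12 + 0 = 144.00.

144.00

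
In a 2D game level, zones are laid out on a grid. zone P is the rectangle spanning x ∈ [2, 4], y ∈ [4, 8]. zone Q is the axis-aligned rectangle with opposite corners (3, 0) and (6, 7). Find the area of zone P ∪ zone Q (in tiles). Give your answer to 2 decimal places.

By inclusion–exclusion:
Individual areas: |zone P| = 8, |zone Q| = 21.
|zone P∩zone Q|: x∈[3,4], y∈[4,7] → 1·3 = 3.
|zone P ∪ zone Q| = 29 − 3 = 26.00.

26.00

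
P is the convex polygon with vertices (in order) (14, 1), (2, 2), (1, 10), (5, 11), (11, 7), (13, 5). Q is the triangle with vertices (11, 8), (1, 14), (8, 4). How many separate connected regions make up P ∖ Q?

P ∖ Q is a single connected region.

1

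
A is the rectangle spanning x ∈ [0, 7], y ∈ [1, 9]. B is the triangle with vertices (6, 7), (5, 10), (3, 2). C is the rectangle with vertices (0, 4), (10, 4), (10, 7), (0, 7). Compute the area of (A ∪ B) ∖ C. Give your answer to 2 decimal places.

|A ∪ B| = 56.2917.
|(A ∪ B) ∩ C| = 21.
|(A ∪ B) ∖ C| = 56.2917 − 21 = 35.29.

35.29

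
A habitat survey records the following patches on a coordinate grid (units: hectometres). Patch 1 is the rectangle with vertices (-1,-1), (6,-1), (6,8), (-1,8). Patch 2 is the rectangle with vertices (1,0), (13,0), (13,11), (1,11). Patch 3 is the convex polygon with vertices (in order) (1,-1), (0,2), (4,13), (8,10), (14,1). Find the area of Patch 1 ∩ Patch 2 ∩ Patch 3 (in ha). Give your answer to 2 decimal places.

The intersection is the polygon with vertices (6,0), (1,0), (1,4.75), (2.182,8), (6,8).
By the shoelace formula its area is 38.08.

38.08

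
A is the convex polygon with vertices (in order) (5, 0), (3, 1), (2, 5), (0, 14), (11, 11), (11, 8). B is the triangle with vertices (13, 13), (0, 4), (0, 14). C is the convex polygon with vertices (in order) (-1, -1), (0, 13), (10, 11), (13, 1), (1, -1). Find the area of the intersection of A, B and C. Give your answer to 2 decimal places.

35.87

The intersection is the polygon with vertices (1.926,5.333), (0.233,12.954), (10,11), (10.019,10.936).
By the shoelace formula its area is 35.87.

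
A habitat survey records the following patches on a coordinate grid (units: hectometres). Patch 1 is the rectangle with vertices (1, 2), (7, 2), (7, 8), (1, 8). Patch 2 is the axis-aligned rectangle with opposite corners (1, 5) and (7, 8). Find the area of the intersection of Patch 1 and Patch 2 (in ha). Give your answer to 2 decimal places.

|Patch 1∩Patch 2|: x∈[1,7], y∈[5,8] → 6·3 = 18.

18.00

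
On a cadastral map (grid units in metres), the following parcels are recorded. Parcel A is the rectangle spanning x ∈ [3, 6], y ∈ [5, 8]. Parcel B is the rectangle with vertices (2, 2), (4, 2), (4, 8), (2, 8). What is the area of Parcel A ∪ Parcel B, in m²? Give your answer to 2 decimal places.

18.00

By inclusion–exclusion:
Individual areas: |Parcel A| = 9, |Parcel B| = 12.
|Parcel A∩Parcel B|: x∈[3,4], y∈[5,8] → 1·3 = 3.
|Parcel A ∪ Parcel B| = 21 − 3 = 18.00.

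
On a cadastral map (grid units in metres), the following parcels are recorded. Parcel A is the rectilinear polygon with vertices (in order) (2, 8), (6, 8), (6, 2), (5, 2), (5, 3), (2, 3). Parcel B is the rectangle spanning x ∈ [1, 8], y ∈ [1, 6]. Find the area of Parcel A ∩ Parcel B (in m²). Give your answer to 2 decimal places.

13.00

The intersection is the polygon with vertices (6,2), (5,2), (5,3), (2,3), (2,6), (6,6).
By the shoelace formula its area is 13.00.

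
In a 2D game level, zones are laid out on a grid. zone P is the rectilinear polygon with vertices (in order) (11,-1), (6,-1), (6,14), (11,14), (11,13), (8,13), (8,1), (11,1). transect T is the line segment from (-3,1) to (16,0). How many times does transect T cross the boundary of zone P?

2

The segment meets the boundary at (6,0.526), (11,0.263).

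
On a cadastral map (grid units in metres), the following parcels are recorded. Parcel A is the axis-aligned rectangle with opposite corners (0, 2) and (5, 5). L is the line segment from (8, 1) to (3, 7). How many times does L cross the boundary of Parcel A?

2

The segment meets the boundary at (4.667,5), (5,4.6).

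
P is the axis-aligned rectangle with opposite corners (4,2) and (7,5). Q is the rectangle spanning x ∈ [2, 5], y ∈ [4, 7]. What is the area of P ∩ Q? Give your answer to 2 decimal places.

1.00

|P∩Q|: x∈[4,5], y∈[4,5] → 1·1 = 1.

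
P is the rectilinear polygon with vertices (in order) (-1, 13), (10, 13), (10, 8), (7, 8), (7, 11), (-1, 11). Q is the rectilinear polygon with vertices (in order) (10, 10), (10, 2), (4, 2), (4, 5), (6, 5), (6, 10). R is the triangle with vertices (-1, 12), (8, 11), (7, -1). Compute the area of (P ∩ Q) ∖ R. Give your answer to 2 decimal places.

4.33

|P ∩ Q| = 6.
|(P ∩ Q) ∩ R| = 1.6667.
|(P ∩ Q) ∖ R| = 6 − 1.6667 = 4.33.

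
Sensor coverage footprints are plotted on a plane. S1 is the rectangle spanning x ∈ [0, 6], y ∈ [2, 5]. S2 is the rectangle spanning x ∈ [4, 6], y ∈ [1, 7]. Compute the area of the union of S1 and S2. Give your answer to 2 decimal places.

By inclusion–exclusion:
Individual areas: |S1| = 18, |S2| = 12.
|S1∩S2|: x∈[4,6], y∈[2,5] → 2·3 = 6.
|S1 ∪ S2| = 30 − 6 = 24.00.

24.00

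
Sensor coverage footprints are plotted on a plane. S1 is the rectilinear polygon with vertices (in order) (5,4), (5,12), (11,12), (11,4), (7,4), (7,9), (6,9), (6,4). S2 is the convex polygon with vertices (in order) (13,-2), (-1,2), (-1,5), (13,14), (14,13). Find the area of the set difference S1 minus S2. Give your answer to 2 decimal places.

7.68

|S1| = 43, |S1∩S2| = 35.3175.
|S1 ∖ S2| = |S1| − |S1∩S2| = 43 − 35.3175 = 7.68.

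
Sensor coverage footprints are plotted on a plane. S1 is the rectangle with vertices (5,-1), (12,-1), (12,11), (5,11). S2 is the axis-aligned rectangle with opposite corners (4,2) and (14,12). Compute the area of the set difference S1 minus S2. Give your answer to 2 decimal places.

21.00

|S1∩S2|: x∈[5,12], y∈[2,11] → 7·9 = 63.
|S1| = 84.
|S1 ∖ S2| = |S1| − |S1∩S2| = 84 − 63 = 21.00.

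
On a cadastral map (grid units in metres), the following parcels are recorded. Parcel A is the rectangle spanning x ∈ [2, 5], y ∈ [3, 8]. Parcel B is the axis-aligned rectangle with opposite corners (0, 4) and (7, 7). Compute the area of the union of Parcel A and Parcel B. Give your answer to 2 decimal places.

By inclusion–exclusion:
Individual areas: |Parcel A| = 15, |Parcel B| = 21.
|Parcel A∩Parcel B|: x∈[2,5], y∈[4,7] → 3·3 = 9.
|Parcel A ∪ Parcel B| = 36 − 9 = 27.00.

27.00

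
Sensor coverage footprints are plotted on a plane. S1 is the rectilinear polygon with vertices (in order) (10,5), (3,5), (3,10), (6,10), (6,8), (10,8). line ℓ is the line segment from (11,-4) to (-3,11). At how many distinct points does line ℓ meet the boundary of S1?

0

The segment lies entirely outside S1 and never meets its boundary.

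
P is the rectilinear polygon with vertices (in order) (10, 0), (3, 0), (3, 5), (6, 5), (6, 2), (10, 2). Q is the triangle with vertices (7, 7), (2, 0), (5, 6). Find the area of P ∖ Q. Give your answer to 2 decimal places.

20.62

|P| = 23, |P∩Q| = 2.3786.
|P ∖ Q| = |P| − |P∩Q| = 23 − 2.3786 = 20.62.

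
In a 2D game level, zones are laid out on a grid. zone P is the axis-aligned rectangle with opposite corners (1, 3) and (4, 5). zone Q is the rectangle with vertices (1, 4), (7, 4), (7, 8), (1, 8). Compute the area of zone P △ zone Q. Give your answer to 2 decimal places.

24.00

|zone P∩zone Q|: x∈[1,4], y∈[4,5] → 3·1 = 3.
|zone P △ zone Q| = |zone P| + |zone Q| − 2·|zone P∩zone Q| = 6 + 24 − 6 = 24.00.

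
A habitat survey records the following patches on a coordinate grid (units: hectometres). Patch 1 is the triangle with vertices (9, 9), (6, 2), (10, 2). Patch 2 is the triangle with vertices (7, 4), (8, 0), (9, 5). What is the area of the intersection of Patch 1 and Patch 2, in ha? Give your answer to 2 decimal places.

3.60

The intersection is the polygon with vertices (7.5,2), (7,4), (9,5), (8.4,2).
By the shoelace formula its area is 3.60.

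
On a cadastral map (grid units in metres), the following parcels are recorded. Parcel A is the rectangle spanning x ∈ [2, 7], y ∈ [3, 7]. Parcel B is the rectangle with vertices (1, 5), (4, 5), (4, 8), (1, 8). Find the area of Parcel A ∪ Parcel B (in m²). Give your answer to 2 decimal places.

25.00

By inclusion–exclusion:
Individual areas: |Parcel A| = 20, |Parcel B| = 9.
|Parcel A∩Parcel B|: x∈[2,4], y∈[5,7] → 2·2 = 4.
|Parcel A ∪ Parcel B| = 29 − 4 = 25.00.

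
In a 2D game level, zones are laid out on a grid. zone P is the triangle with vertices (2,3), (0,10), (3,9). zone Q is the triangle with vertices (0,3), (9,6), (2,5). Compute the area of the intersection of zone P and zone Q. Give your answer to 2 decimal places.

The intersection is the polygon with vertices (1.556,4.556), (2,5), (2.341,5.049), (2.118,3.706), (1.826,3.609).
By the shoelace formula its area is 0.69.

0.69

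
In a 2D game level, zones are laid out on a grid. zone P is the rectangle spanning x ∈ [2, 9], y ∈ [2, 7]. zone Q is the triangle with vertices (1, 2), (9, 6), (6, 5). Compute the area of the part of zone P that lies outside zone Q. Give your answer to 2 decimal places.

|zone P| = 35, |zone P∩zone Q| = 1.95.
|zone P ∖ zone Q| = |zone P| − |zone P∩zone Q| = 35 − 1.95 = 33.05.

33.05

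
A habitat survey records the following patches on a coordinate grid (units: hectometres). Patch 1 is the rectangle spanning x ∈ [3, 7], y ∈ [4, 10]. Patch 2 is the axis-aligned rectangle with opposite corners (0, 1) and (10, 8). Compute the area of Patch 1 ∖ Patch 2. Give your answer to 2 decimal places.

8.00

|Patch 1∩Patch 2|: x∈[3,7], y∈[4,8] → 4·4 = 16.
|Patch 1| = 24.
|Patch 1 ∖ Patch 2| = |Patch 1| − |Patch 1∩Patch 2| = 24 − 16 = 8.00.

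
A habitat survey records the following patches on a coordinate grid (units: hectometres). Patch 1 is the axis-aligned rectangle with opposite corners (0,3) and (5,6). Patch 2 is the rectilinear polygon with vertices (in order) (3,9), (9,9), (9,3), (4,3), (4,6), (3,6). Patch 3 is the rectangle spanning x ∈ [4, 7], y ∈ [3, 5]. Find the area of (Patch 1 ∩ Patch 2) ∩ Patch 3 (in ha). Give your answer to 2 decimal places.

The region (Patch 1 ∩ Patch 2) ∩ Patch 3 is the polygon with vertices (5,3), (4,3), (4,5), (5,5).
By the shoelace formula its area is 2.00.

2.00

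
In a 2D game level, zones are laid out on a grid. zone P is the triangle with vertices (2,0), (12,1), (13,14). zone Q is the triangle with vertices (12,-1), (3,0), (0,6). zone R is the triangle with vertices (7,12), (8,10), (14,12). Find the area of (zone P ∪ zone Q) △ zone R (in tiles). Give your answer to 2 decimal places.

84.01

|zone P ∪ zone Q| = 79.541.
|(zone P ∪ zone Q) ∩ zone R| = 1.2654.
|(zone P ∪ zone Q) △ zone R| = 79.541 + 7 − 2.5307 = 84.01.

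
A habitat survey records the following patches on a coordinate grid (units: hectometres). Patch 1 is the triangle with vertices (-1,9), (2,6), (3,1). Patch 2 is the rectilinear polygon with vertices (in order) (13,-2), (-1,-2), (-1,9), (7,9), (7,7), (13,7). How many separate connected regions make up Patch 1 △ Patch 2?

1

Patch 1 △ Patch 2 is a single connected region.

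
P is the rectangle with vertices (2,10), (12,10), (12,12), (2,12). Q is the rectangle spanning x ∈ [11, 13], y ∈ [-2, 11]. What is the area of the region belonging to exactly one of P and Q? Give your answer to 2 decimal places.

|P∩Q|: x∈[11,12], y∈[10,11] → 1·1 = 1.
|P △ Q| = |P| + |Q| − 2·|P∩Q| = 20 + 26 − 2 = 44.00.

44.00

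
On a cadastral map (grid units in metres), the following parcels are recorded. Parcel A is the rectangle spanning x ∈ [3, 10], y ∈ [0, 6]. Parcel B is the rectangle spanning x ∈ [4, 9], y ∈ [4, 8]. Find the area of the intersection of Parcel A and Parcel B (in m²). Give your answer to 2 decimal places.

10.00

|Parcel A∩Parcel B|: x∈[4,9], y∈[4,6] → 5·2 = 10.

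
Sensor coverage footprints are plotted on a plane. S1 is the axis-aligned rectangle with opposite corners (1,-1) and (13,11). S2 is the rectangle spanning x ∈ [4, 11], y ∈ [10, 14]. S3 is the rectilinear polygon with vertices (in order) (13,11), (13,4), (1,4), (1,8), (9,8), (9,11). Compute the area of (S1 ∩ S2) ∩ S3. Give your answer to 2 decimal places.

The region (S1 ∩ S2) ∩ S3 is the polygon with vertices (11,10), (9,10), (9,11), (11,11).
By the shoelace formula its area is 2.00.

2.00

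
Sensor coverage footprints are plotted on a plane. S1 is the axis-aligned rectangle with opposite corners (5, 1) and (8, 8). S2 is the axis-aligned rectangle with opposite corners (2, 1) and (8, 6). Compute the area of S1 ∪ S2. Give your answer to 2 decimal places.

By inclusion–exclusion:
Individual areas: |S1| = 21, |S2| = 30.
|S1∩S2|: x∈[5,8], y∈[1,6] → 3·5 = 15.
|S1 ∪ S2| = 51 − 15 = 36.00.

36.00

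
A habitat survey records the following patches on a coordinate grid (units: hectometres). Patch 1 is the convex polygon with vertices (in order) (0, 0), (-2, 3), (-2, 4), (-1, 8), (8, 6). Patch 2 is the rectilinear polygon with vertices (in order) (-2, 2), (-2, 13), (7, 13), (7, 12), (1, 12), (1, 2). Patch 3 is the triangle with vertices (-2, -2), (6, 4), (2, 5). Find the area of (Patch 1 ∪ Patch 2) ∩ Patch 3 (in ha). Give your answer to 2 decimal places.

The region (Patch 1 ∪ Patch 2) ∩ Patch 3 is the polygon with vertices (0,0), (-0.462,0.692), (2,5), (5.5,4.125).
By the shoelace formula its area is 11.47.

11.47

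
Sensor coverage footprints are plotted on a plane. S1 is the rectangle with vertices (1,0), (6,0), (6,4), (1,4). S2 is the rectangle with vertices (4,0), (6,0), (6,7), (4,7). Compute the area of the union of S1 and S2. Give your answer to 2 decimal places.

26.00

By inclusion–exclusion:
Individual areas: |S1| = 20, |S2| = 14.
|S1∩S2|: x∈[4,6], y∈[0,4] → 2·4 = 8.
|S1 ∪ S2| = 34 − 8 = 26.00.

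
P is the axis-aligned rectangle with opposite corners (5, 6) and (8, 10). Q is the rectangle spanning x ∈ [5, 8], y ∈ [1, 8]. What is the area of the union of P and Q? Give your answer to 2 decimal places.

By inclusion–exclusion:
Individual areas: |P| = 12, |Q| = 21.
|P∩Q|: x∈[5,8], y∈[6,8] → 3·2 = 6.
|P ∪ Q| = 33 − 6 = 27.00.

27.00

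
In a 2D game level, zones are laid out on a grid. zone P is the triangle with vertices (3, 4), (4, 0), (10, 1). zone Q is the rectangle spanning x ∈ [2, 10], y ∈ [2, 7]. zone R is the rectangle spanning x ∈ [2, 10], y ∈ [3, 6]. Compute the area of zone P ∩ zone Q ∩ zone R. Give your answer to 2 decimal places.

1.04

The intersection is the polygon with vertices (5.333,3), (3.25,3), (3,4).
By the shoelace formula its area is 1.04.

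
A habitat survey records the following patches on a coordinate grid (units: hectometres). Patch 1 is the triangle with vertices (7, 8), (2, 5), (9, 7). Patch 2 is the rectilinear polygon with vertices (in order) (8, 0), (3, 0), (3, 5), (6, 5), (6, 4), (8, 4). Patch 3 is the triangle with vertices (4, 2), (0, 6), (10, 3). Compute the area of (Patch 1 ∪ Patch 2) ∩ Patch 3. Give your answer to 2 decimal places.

9.88

|Patch 1 ∪ Patch 2| = 28.5.
|(Patch 1 ∪ Patch 2) ∩ Patch 3| = 9.88.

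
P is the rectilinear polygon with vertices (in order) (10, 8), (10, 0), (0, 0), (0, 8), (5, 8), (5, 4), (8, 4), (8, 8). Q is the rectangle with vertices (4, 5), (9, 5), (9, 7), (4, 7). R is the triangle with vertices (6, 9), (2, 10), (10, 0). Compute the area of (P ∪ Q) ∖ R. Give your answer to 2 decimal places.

65.83

|P ∪ Q| = 74.
|(P ∪ Q) ∩ R| = 8.1667.
|(P ∪ Q) ∖ R| = 74 − 8.1667 = 65.83.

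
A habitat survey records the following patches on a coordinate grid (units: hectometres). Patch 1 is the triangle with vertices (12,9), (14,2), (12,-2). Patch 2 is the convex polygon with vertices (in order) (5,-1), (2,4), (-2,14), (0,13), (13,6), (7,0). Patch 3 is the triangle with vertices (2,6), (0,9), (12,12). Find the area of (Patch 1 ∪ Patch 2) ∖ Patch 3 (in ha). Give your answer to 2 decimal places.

|Patch 1 ∪ Patch 2| = 103.2452.
|(Patch 1 ∪ Patch 2) ∩ Patch 3| = 15.1847.
|(Patch 1 ∪ Patch 2) ∖ Patch 3| = 103.2452 − 15.1847 = 88.06.

88.06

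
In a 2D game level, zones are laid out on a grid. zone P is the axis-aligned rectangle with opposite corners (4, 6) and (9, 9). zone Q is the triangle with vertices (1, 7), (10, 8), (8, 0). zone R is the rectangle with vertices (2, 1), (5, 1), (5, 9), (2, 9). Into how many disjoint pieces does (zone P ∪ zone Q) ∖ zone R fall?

(zone P ∪ zone Q) ∖ zone R splits into 2 disjoint pieces (area 31.4444, area 0.5556).

2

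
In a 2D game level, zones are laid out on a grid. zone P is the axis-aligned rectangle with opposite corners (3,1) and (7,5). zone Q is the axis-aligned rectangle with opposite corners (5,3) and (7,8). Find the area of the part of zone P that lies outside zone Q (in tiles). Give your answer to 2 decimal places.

|zone P∩zone Q|: x∈[5,7], y∈[3,5] → 2·2 = 4.
|zone P| = 16.
|zone P ∖ zone Q| = |zone P| − |zone P∩zone Q| = 16 − 4 = 12.00.

12.00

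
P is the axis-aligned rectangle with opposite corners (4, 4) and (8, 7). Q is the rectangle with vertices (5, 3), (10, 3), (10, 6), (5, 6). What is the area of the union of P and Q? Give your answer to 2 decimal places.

21.00

By inclusion–exclusion:
Individual areas: |P| = 12, |Q| = 15.
|P∩Q|: x∈[5,8], y∈[4,6] → 3·2 = 6.
|P ∪ Q| = 27 − 6 = 21.00.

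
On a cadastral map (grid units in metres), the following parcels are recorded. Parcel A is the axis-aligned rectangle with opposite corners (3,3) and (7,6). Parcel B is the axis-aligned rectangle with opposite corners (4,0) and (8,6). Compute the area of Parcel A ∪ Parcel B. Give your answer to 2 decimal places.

27.00

By inclusion–exclusion:
Individual areas: |Parcel A| = 12, |Parcel B| = 24.
|Parcel A∩Parcel B|: x∈[4,7], y∈[3,6] → 3·3 = 9.
|Parcel A ∪ Parcel B| = 36 − 9 = 27.00.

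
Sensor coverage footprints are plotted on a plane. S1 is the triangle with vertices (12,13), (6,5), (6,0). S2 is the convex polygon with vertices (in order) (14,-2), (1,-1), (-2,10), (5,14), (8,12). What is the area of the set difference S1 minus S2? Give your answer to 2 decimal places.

2.70

|S1| = 15, |S1∩S2| = 12.3036.
|S1 ∖ S2| = |S1| − |S1∩S2| = 15 − 12.3036 = 2.70.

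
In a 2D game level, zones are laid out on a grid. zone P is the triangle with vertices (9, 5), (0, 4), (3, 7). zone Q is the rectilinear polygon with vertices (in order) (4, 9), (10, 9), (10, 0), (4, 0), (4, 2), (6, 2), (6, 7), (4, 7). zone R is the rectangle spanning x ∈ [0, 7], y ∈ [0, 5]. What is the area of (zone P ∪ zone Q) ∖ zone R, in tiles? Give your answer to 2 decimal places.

|zone P ∪ zone Q| = 54.
|(zone P ∪ zone Q) ∩ zone R| = 12.5.
|(zone P ∪ zone Q) ∖ zone R| = 54 − 12.5 = 41.50.

41.50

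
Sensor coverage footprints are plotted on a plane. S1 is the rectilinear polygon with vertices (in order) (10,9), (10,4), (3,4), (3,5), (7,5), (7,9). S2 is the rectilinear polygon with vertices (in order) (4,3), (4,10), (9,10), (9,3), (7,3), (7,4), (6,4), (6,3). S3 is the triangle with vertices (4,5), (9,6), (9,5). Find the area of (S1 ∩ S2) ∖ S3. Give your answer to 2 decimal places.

|S1 ∩ S2| = 13.
|(S1 ∩ S2) ∩ S3| = 1.6.
|(S1 ∩ S2) ∖ S3| = 13 − 1.6 = 11.40.

11.40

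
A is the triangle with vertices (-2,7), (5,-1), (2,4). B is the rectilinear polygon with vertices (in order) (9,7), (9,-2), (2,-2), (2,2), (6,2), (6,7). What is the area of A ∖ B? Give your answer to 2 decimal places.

4.26

|A| = 5.5, |A∩B| = 1.2375.
|A ∖ B| = |A| − |A∩B| = 5.5 − 1.2375 = 4.26.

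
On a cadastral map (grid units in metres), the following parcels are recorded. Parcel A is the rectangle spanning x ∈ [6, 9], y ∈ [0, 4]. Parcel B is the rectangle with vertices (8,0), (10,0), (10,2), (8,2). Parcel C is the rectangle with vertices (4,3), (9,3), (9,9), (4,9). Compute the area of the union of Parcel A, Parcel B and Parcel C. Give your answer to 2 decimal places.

41.00

By inclusion–exclusion:
Individual areas: |Parcel A| = 12, |Parcel B| = 4, |Parcel C| = 30.
|Parcel A∩Parcel B|: x∈[8,9], y∈[0,2] → 1·2 = 2.
|Parcel A∩Parcel C|: x∈[6,9], y∈[3,4] → 3·1 = 3.
|Parcel B∩Parcel C| = 0 (no overlap).
|Parcel A∩Parcel B∩Parcel C| = 0.
|Parcel A ∪ Parcel B ∪ Parcel C| = 46 − 5 + 0 = 41.00.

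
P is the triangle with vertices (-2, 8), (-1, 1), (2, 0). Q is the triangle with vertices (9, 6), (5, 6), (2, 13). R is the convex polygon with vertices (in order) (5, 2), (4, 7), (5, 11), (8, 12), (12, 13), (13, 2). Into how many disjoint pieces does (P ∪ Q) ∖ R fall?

(P ∪ Q) ∖ R splits into 2 disjoint pieces (area 10, area 4.1263).

2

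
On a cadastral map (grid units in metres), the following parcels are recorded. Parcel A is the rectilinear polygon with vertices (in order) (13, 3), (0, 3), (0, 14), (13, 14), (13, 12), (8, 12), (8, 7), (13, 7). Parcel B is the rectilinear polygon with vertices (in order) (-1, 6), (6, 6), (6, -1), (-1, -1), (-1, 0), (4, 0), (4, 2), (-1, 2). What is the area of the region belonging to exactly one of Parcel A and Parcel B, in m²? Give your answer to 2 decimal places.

|Parcel A| = 118, |Parcel B| = 39, |Parcel A∩Parcel B| = 18.
|Parcel A △ Parcel B| = |Parcel A| + |Parcel B| − 2·|Parcel A∩Parcel B| = 118 + 39 − 36 = 121.00.

121.00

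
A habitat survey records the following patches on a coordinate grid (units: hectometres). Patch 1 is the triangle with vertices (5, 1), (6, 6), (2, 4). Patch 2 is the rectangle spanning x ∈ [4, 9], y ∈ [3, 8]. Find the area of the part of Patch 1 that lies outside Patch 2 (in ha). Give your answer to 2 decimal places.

|Patch 1| = 9, |Patch 1∩Patch 2| = 4.1.
|Patch 1 ∖ Patch 2| = |Patch 1| − |Patch 1∩Patch 2| = 9 − 4.1 = 4.90.

4.90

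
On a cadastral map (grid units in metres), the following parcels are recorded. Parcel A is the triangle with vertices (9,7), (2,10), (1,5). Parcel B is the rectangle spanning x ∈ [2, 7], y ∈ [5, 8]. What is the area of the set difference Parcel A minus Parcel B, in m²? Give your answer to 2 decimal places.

|Parcel A| = 19, |Parcel A∩Parcel B| = 10.6012.
|Parcel A ∖ Parcel B| = |Parcel A| − |Parcel A∩Parcel B| = 19 − 10.6012 = 8.40.

8.40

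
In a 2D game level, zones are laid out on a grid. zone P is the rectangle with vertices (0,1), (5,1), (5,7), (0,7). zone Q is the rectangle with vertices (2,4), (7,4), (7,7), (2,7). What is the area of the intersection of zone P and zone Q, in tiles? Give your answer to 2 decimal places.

|zone P∩zone Q|: x∈[2,5], y∈[4,7] → 3·3 = 9.

9.00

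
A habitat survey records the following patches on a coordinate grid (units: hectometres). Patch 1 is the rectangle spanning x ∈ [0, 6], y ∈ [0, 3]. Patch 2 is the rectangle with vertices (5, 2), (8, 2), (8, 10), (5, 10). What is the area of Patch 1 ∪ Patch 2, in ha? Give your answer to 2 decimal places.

41.00

By inclusion–exclusion:
Individual areas: |Patch 1| = 18, |Patch 2| = 24.
|Patch 1∩Patch 2|: x∈[5,6], y∈[2,3] → 1·1 = 1.
|Patch 1 ∪ Patch 2| = 42 − 1 = 41.00.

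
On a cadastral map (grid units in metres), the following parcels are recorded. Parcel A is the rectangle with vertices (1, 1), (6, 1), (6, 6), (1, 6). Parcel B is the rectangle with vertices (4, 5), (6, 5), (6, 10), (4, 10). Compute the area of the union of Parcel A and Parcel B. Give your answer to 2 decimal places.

33.00

By inclusion–exclusion:
Individual areas: |Parcel A| = 25, |Parcel B| = 10.
|Parcel A∩Parcel B|: x∈[4,6], y∈[5,6] → 2·1 = 2.
|Parcel A ∪ Parcel B| = 35 − 2 = 33.00.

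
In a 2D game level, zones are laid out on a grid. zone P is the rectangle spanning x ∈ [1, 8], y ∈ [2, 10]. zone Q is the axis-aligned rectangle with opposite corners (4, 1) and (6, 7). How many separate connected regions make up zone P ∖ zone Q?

zone P ∖ zone Q is a single connected region.

1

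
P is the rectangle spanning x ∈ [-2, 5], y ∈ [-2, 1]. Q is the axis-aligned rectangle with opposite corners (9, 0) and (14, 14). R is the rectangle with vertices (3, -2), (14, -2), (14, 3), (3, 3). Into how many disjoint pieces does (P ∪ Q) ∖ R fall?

(P ∪ Q) ∖ R splits into 2 disjoint pieces (area 15, area 55).

2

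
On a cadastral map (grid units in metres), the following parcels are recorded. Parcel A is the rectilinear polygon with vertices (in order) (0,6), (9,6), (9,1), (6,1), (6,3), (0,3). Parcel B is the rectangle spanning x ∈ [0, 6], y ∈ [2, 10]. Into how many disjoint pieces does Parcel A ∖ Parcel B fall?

1

Parcel A ∖ Parcel B is a single connected region.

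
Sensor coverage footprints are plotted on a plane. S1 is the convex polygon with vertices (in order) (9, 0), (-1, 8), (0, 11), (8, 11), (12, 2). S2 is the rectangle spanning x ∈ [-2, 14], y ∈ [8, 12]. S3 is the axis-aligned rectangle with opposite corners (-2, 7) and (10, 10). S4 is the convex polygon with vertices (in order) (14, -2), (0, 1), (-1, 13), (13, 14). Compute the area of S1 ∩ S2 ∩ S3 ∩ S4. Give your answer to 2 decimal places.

The intersection is the polygon with vertices (-0.583,8), (-0.667,9), (-0.333,10), (8.444,10), (9.333,8).
By the shoelace formula its area is 18.90.

18.90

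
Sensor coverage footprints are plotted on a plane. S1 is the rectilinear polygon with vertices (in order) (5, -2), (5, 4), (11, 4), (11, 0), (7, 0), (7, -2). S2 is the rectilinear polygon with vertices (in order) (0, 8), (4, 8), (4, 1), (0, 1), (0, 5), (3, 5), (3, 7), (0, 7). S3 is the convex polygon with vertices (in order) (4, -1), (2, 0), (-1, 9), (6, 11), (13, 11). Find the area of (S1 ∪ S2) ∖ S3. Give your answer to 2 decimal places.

26.96

|S1 ∪ S2| = 50.
|(S1 ∪ S2) ∩ S3| = 23.0417.
|(S1 ∪ S2) ∖ S3| = 50 − 23.0417 = 26.96.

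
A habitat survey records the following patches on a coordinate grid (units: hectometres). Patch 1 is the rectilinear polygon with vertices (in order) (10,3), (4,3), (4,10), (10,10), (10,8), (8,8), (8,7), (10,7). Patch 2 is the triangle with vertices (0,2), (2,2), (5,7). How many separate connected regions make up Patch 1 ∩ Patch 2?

1

Patch 1 ∩ Patch 2 is a single connected region.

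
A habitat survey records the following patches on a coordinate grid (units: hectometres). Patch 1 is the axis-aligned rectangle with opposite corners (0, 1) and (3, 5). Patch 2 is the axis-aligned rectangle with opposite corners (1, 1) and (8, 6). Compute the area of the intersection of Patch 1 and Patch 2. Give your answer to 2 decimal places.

8.00

|Patch 1∩Patch 2|: x∈[1,3], y∈[1,5] → 2·4 = 8.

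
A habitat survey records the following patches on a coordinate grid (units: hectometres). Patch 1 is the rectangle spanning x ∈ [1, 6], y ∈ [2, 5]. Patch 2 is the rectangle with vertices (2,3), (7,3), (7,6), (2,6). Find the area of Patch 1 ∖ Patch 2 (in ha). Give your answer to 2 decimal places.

|Patch 1∩Patch 2|: x∈[2,6], y∈[3,5] → 4·2 = 8.
|Patch 1| = 15.
|Patch 1 ∖ Patch 2| = |Patch 1| − |Patch 1∩Patch 2| = 15 − 8 = 7.00.

7.00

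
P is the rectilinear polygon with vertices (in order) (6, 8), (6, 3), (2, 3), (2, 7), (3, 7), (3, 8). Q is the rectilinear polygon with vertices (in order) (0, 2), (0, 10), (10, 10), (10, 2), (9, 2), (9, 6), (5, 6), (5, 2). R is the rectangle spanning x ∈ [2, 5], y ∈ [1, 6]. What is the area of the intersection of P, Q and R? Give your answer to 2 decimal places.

The intersection is the polygon with vertices (5,3), (2,3), (2,6), (5,6).
By the shoelace formula its area is 9.00.

9.00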